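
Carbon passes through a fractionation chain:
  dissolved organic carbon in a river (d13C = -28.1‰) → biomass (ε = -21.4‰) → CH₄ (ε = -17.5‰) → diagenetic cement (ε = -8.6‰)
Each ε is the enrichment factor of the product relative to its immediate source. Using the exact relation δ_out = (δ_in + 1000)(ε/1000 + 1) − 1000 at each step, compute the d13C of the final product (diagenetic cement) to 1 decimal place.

-73.6‰

step 1: δ = (-28.10 + 1000)·(-21.4/1000 + 1) − 1000 = -48.90‰
step 2: δ = (-48.90 + 1000)·(-17.5/1000 + 1) − 1000 = -65.54‰
step 3: δ = (-65.54 + 1000)·(-8.6/1000 + 1) − 1000 = -73.58‰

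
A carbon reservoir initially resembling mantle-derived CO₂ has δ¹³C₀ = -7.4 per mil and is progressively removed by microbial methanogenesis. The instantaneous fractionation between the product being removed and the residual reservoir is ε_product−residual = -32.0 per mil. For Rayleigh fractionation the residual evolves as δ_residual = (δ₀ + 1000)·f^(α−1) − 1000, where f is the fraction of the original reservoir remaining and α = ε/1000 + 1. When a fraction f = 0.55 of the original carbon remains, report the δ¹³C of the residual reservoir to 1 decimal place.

11.8 per mil

Rayleigh residual: δ_res = (δ₀ + 1000)·f^(α−1) − 1000
α = ε/1000 + 1 = 0.96800, so α − 1 = -0.03200
f^(α−1) = 0.55^(-0.03200) = 1.019315
δ_res = (-7.4 + 1000) × 1.019315 − 1000 = 1011.772 − 1000 = 11.77 per mil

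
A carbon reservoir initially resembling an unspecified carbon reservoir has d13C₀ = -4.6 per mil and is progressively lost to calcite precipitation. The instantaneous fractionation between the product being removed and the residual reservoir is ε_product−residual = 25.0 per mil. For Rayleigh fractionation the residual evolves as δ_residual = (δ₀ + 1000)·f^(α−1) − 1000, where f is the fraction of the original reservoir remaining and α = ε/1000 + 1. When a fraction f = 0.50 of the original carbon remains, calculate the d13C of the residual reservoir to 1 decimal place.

-21.7 per mil

Rayleigh residual: δ_res = (δ₀ + 1000)·f^(α−1) − 1000
α = ε/1000 + 1 = 1.02500, so α − 1 = 0.02500
f^(α−1) = 0.50^(0.02500) = 0.982821
δ_res = (-4.6 + 1000) × 0.982821 − 1000 = 978.300 − 1000 = -21.70 per mil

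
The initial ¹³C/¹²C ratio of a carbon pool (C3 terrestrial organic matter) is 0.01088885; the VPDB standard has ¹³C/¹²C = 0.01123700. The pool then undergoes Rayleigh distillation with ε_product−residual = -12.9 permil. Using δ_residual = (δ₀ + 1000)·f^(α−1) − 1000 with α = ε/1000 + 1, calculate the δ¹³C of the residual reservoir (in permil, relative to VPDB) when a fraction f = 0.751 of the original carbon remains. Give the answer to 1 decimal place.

δ₀ = (0.01088885/0.01123700 − 1)×1000 = (0.969018 − 1)×1000 = -30.982 permil
α − 1 = ε/1000 = -0.0129
f^(α−1) = 0.751^(-0.0129) = 1.003701
δ_res = (-30.982 + 1000) × 1.003701 − 1000 = 972.604 − 1000 = -27.40 permil

-27.4 permil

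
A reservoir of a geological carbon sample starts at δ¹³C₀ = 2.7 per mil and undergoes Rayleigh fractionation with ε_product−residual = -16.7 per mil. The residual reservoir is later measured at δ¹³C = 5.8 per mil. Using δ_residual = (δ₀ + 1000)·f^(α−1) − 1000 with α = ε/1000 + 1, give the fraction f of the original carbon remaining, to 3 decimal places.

α − 1 = ε/1000 = -0.0167
(δ_res + 1000)/(δ₀ + 1000) = (5.8 + 1000)/(2.7 + 1000) = 1005.8/1002.7 = 1.003092
f = 1.003092^(1/-0.0167) = exp(ln(1.003092)/-0.0167) = exp(0.00309/-0.0167)
f = exp(-0.1848) = 0.8312

0.831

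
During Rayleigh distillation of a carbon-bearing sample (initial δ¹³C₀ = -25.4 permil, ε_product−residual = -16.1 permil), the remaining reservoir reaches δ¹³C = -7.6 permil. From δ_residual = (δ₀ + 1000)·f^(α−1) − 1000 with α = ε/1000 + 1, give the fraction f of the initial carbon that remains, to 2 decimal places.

α − 1 = ε/1000 = -0.0161
(δ_res + 1000)/(δ₀ + 1000) = (-7.6 + 1000)/(-25.4 + 1000) = 992.4/974.6 = 1.018264
f = 1.018264^(1/-0.0161) = exp(ln(1.018264)/-0.0161) = exp(0.01810/-0.0161)
f = exp(-1.1242) = 0.3249

0.32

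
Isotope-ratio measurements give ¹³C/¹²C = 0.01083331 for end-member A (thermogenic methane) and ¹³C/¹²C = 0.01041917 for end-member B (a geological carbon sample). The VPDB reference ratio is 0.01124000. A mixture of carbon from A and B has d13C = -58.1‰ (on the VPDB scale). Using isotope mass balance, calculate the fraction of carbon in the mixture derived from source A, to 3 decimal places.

0.405

δ_A = (0.01083331/0.01124000 − 1)×1000 = (0.963818 − 1)×1000 = -36.182‰
δ_B = (0.01041917/0.01124000 − 1)×1000 = (0.926972 − 1)×1000 = -73.028‰
f_A = (δ_mix − δ_B)/(δ_A − δ_B) = (-58.1 − (-73.028))/(-36.182 − (-73.028))
f_A = 14.928 / 36.845 = 0.4051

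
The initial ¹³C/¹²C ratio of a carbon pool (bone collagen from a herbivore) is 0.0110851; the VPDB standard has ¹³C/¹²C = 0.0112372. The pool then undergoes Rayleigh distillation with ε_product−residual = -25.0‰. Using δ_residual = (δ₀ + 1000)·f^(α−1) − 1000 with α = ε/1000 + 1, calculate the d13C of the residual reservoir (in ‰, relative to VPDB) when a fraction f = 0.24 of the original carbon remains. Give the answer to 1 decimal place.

δ₀ = (0.0110851/0.0112372 − 1)×1000 = (0.986465 − 1)×1000 = -13.535‰
α − 1 = ε/1000 = -0.0250
f^(α−1) = 0.24^(-0.0250) = 1.036322
δ_res = (-13.535 + 1000) × 1.036322 − 1000 = 1022.295 − 1000 = 22.29‰

22.3‰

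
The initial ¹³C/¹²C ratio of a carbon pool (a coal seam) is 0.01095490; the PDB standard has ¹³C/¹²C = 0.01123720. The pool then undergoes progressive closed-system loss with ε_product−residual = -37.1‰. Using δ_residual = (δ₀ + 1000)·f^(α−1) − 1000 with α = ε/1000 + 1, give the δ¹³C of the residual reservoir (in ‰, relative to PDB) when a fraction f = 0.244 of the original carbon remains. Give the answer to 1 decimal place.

δ₀ = (0.01095490/0.01123720 − 1)×1000 = (0.974878 − 1)×1000 = -25.122‰
α − 1 = ε/1000 = -0.0371
f^(α−1) = 0.244^(-0.0371) = 1.053726
δ_res = (-25.122 + 1000) × 1.053726 − 1000 = 1027.255 − 1000 = 27.25‰

27.3‰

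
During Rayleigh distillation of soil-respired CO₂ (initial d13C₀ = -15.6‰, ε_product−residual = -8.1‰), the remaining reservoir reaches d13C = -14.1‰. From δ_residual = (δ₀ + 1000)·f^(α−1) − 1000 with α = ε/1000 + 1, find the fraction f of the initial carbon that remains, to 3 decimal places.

α − 1 = ε/1000 = -0.0081
(δ_res + 1000)/(δ₀ + 1000) = (-14.1 + 1000)/(-15.6 + 1000) = 985.9/984.4 = 1.001524
f = 1.001524^(1/-0.0081) = exp(ln(1.001524)/-0.0081) = exp(0.00152/-0.0081)
f = exp(-0.1880) = 0.8286

0.829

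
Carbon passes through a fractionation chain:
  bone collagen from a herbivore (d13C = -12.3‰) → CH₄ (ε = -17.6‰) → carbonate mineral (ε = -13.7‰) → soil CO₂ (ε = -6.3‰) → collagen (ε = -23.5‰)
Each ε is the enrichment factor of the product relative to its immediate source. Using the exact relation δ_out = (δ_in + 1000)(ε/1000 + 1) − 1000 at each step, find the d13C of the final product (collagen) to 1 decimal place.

step 1: δ = (-12.30 + 1000)·(-17.6/1000 + 1) − 1000 = -29.68‰
step 2: δ = (-29.68 + 1000)·(-13.7/1000 + 1) − 1000 = -42.98‰
step 3: δ = (-42.98 + 1000)·(-6.3/1000 + 1) − 1000 = -49.01‰
step 4: δ = (-49.01 + 1000)·(-23.5/1000 + 1) − 1000 = -71.35‰

-71.4‰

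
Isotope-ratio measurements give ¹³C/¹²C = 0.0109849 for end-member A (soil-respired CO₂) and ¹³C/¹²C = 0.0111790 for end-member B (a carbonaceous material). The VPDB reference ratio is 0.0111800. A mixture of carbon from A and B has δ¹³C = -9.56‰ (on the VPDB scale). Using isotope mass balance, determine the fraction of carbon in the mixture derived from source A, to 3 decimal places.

δ_A = (0.0109849/0.0111800 − 1)×1000 = (0.982549 − 1)×1000 = -17.451‰
δ_B = (0.0111790/0.0111800 − 1)×1000 = (0.999911 − 1)×1000 = -0.089‰
f_A = (δ_mix − δ_B)/(δ_A − δ_B) = (-9.56 − (-0.089))/(-17.451 − (-0.089))
f_A = -9.471 / -17.361 = 0.5455

0.545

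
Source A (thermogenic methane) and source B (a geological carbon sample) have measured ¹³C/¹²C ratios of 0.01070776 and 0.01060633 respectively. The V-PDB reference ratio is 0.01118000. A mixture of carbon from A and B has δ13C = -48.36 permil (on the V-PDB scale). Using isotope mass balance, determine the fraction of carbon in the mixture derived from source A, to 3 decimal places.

0.325

δ_A = (0.01070776/0.01118000 − 1)×1000 = (0.957760 − 1)×1000 = -42.240 permil
δ_B = (0.01060633/0.01118000 − 1)×1000 = (0.948688 − 1)×1000 = -51.312 permil
f_A = (δ_mix − δ_B)/(δ_A − δ_B) = (-48.36 − (-51.312))/(-42.240 − (-51.312))
f_A = 2.952 / 9.072 = 0.3254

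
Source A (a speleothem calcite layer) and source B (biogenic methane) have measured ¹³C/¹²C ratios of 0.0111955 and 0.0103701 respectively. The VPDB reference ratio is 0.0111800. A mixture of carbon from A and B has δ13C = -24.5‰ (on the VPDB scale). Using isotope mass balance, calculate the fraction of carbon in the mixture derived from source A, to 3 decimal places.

δ_A = (0.0111955/0.0111800 − 1)×1000 = (1.001386 − 1)×1000 = 1.386‰
δ_B = (0.0103701/0.0111800 − 1)×1000 = (0.927558 − 1)×1000 = -72.442‰
f_A = (δ_mix − δ_B)/(δ_A − δ_B) = (-24.5 − (-72.442))/(1.386 − (-72.442))
f_A = 47.942 / 73.828 = 0.6494

0.649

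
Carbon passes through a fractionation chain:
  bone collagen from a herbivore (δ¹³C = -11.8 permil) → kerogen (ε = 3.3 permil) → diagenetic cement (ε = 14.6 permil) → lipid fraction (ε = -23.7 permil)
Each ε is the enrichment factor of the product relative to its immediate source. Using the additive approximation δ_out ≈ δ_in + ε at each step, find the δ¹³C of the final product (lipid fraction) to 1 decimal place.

step 1: δ ≈ -11.8 + (3.3) = -8.5 permil
step 2: δ ≈ -8.5 + (14.6) = 6.1 permil
step 3: δ ≈ 6.1 + (-23.7) = -17.6 permil

-17.6 permil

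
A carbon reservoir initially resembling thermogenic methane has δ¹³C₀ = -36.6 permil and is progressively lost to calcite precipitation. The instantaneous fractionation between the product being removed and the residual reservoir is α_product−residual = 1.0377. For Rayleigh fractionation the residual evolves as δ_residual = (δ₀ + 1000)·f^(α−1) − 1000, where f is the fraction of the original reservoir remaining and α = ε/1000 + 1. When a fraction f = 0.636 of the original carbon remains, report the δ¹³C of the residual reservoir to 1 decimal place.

Rayleigh residual: δ_res = (δ₀ + 1000)·f^(α−1) − 1000
α − 1 = 0.03770
f^(α−1) = 0.636^(0.03770) = 0.983083
δ_res = (-36.6 + 1000) × 0.983083 − 1000 = 947.102 − 1000 = -52.90 permil

-52.9 permil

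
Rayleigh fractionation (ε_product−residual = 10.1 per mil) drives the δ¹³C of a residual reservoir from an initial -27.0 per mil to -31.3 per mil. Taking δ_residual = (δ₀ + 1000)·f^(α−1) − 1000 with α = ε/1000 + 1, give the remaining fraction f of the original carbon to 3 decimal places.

0.645

α − 1 = ε/1000 = 0.0101
(δ_res + 1000)/(δ₀ + 1000) = (-31.3 + 1000)/(-27.0 + 1000) = 968.7/973.0 = 0.995581
f = 0.995581^(1/0.0101) = exp(ln(0.995581)/0.0101) = exp(-0.00443/0.0101)
f = exp(-0.4385) = 0.6450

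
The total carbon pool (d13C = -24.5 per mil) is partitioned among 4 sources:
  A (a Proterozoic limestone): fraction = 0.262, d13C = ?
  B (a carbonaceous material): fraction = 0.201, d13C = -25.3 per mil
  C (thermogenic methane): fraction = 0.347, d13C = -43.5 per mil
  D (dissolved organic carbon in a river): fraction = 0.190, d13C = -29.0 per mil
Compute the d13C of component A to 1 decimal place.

4.5 per mil

Isotope mass balance: δ_bulk = Σ fᵢ·δᵢ.
-24.5 = 0.262×δ_A + 0.201×(-25.3) + 0.347×(-43.5) + 0.190×(-29.0)
0.262·δ_A = -24.5 − (-25.690) = 1.190
δ_A = 1.190 / 0.262 = 4.54 per mil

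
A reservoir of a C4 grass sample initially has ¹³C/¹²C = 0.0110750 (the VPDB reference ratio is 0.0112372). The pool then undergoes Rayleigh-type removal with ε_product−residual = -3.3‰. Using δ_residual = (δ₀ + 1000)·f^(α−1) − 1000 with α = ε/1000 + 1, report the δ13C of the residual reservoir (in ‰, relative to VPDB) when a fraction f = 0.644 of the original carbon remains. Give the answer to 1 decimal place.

δ₀ = (0.0110750/0.0112372 − 1)×1000 = (0.985566 − 1)×1000 = -14.434‰
α − 1 = ε/1000 = -0.0033
f^(α−1) = 0.644^(-0.0033) = 1.001453
δ_res = (-14.434 + 1000) × 1.001453 − 1000 = 986.998 − 1000 = -13.00‰

-13.0‰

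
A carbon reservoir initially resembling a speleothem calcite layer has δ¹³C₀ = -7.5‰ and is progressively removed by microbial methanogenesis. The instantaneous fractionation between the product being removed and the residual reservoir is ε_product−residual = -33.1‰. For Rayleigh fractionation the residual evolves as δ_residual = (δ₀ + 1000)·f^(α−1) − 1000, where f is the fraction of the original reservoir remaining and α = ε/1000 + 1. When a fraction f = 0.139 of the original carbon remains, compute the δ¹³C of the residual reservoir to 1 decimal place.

59.5‰

Rayleigh residual: δ_res = (δ₀ + 1000)·f^(α−1) − 1000
α = ε/1000 + 1 = 0.96690, so α − 1 = -0.03310
f^(α−1) = 0.139^(-0.03310) = 1.067496
δ_res = (-7.5 + 1000) × 1.067496 − 1000 = 1059.490 − 1000 = 59.49‰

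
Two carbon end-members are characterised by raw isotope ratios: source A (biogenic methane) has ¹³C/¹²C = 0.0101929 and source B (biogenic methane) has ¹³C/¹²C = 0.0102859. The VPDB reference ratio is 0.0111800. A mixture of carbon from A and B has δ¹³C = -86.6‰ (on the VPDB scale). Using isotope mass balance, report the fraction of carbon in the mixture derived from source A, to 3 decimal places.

0.797

δ_A = (0.0101929/0.0111800 − 1)×1000 = (0.911708 − 1)×1000 = -88.292‰
δ_B = (0.0102859/0.0111800 − 1)×1000 = (0.920027 − 1)×1000 = -79.973‰
f_A = (δ_mix − δ_B)/(δ_A − δ_B) = (-86.6 − (-79.973))/(-88.292 − (-79.973))
f_A = -6.627 / -8.318 = 0.7966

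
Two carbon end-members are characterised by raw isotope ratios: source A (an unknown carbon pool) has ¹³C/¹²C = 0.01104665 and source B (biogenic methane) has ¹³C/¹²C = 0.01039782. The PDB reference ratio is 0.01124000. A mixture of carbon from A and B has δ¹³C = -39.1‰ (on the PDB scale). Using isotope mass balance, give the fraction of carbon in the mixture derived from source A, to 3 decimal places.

0.621

δ_A = (0.01104665/0.01124000 − 1)×1000 = (0.982798 − 1)×1000 = -17.202‰
δ_B = (0.01039782/0.01124000 − 1)×1000 = (0.925073 − 1)×1000 = -74.927‰
f_A = (δ_mix − δ_B)/(δ_A − δ_B) = (-39.1 − (-74.927))/(-17.202 − (-74.927))
f_A = 35.827 / 57.725 = 0.6206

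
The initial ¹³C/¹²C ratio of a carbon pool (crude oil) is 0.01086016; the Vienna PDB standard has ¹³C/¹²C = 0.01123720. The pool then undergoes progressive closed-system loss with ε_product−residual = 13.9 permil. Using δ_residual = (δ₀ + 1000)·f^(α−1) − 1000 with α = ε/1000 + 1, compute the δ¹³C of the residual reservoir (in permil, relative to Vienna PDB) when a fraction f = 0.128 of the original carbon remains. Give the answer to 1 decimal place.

-60.8 permil

δ₀ = (0.01086016/0.01123720 − 1)×1000 = (0.966447 − 1)×1000 = -33.553 permil
α − 1 = ε/1000 = 0.0139
f^(α−1) = 0.128^(0.0139) = 0.971830
δ_res = (-33.553 + 1000) × 0.971830 − 1000 = 939.222 − 1000 = -60.78 permil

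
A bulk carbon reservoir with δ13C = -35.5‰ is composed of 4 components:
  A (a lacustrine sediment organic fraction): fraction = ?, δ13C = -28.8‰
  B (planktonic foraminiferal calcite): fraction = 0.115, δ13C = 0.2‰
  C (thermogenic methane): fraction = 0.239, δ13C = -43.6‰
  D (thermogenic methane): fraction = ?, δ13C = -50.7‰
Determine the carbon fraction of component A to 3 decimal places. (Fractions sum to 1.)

0.349

Let f_A and f_D be the unknown fractions; fractions sum to 1 so f_A + f_D = 0.646.
Mass balance: Σ fᵢ·δᵢ = δ_bulk ⇒ f_A·(-28.8) + f_D·(-50.7) = -35.5 − (-10.397) = -25.103
Substitute f_D = 0.646 − f_A:
f_A·(-28.8 − -50.7) = -25.103 − 0.646×(-50.7) = 7.650
f_A = 7.650 / 21.9 = 0.3493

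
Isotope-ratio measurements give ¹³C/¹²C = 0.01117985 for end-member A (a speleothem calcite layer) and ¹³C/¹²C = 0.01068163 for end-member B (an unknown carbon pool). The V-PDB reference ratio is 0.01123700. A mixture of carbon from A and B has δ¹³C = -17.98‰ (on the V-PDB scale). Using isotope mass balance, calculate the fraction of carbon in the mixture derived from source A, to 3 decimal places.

δ_A = (0.01117985/0.01123700 − 1)×1000 = (0.994914 − 1)×1000 = -5.086‰
δ_B = (0.01068163/0.01123700 − 1)×1000 = (0.950577 − 1)×1000 = -49.423‰
f_A = (δ_mix − δ_B)/(δ_A − δ_B) = (-17.98 − (-49.423))/(-5.086 − (-49.423))
f_A = 31.443 / 44.337 = 0.7092

0.709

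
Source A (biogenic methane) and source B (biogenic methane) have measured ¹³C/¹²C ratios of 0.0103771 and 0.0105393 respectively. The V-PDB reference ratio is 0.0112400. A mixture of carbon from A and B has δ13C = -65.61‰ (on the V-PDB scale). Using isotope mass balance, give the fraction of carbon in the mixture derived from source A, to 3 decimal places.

0.227

δ_A = (0.0103771/0.0112400 − 1)×1000 = (0.923230 − 1)×1000 = -76.770‰
δ_B = (0.0105393/0.0112400 − 1)×1000 = (0.937660 − 1)×1000 = -62.340‰
f_A = (δ_mix − δ_B)/(δ_A − δ_B) = (-65.61 − (-62.340))/(-76.770 − (-62.340))
f_A = -3.270 / -14.431 = 0.2266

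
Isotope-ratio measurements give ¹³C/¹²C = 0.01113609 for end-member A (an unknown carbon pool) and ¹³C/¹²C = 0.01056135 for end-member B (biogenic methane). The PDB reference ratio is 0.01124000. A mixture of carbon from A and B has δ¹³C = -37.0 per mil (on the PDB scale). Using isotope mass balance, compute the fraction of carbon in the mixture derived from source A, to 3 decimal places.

δ_A = (0.01113609/0.01124000 − 1)×1000 = (0.990755 − 1)×1000 = -9.245 per mil
δ_B = (0.01056135/0.01124000 − 1)×1000 = (0.939622 − 1)×1000 = -60.378 per mil
f_A = (δ_mix − δ_B)/(δ_A − δ_B) = (-37.0 − (-60.378))/(-9.245 − (-60.378))
f_A = 23.378 / 51.133 = 0.4572

0.457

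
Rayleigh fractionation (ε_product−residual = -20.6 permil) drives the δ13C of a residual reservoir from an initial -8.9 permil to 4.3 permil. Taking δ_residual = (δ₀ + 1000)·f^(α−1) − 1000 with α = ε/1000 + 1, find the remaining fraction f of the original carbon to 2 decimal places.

0.53

α − 1 = ε/1000 = -0.0206
(δ_res + 1000)/(δ₀ + 1000) = (4.3 + 1000)/(-8.9 + 1000) = 1004.3/991.1 = 1.013319
f = 1.013319^(1/-0.0206) = exp(ln(1.013319)/-0.0206) = exp(0.01323/-0.0206)
f = exp(-0.6423) = 0.5261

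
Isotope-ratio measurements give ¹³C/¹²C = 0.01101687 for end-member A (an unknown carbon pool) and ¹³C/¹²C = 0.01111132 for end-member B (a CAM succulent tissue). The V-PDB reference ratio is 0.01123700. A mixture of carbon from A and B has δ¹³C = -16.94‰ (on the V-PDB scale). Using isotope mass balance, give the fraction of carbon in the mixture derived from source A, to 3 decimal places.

0.685

δ_A = (0.01101687/0.01123700 − 1)×1000 = (0.980410 − 1)×1000 = -19.590‰
δ_B = (0.01111132/0.01123700 − 1)×1000 = (0.988816 − 1)×1000 = -11.184‰
f_A = (δ_mix − δ_B)/(δ_A − δ_B) = (-16.94 − (-11.184))/(-19.590 − (-11.184))
f_A = -5.756 / -8.405 = 0.6848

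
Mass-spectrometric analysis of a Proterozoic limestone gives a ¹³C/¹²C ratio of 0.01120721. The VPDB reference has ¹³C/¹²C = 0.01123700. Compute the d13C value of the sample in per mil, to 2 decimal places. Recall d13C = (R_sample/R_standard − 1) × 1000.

-2.65 per mil

d13C = (R_sample / R_standard − 1) × 1000
R_sample / R_standard = 0.01120721 / 0.01123700 = 0.997349
d13C = (0.997349 − 1) × 1000 = -2.651 per mil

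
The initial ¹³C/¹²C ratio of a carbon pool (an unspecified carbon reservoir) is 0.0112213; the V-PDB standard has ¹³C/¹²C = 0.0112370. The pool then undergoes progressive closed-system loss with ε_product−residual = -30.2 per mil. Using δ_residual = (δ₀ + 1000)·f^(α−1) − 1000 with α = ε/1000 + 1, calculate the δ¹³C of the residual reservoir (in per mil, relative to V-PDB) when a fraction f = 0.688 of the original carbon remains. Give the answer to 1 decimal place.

9.9 per mil

δ₀ = (0.0112213/0.0112370 − 1)×1000 = (0.998603 − 1)×1000 = -1.397 per mil
α − 1 = ε/1000 = -0.0302
f^(α−1) = 0.688^(-0.0302) = 1.011358
δ_res = (-1.397 + 1000) × 1.011358 − 1000 = 1009.945 − 1000 = 9.94 per mil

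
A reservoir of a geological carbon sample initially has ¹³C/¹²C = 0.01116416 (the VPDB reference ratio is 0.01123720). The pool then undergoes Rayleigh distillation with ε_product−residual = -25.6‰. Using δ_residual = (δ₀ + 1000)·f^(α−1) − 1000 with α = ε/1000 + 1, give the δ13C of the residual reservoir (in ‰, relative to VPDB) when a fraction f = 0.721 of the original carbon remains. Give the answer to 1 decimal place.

δ₀ = (0.01116416/0.01123720 − 1)×1000 = (0.993500 − 1)×1000 = -6.500‰
α − 1 = ε/1000 = -0.0256
f^(α−1) = 0.721^(-0.0256) = 1.008409
δ_res = (-6.500 + 1000) × 1.008409 − 1000 = 1001.855 − 1000 = 1.85‰

1.9‰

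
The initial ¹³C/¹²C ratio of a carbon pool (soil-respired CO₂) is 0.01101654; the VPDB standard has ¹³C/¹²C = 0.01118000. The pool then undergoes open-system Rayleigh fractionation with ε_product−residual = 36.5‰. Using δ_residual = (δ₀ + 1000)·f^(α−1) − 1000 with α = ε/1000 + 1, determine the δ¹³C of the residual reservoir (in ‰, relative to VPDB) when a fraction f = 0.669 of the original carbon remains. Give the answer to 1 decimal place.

δ₀ = (0.01101654/0.01118000 − 1)×1000 = (0.985379 − 1)×1000 = -14.621‰
α − 1 = ε/1000 = 0.0365
f^(α−1) = 0.669^(0.0365) = 0.985435
δ_res = (-14.621 + 1000) × 0.985435 − 1000 = 971.027 − 1000 = -28.97‰

-29.0‰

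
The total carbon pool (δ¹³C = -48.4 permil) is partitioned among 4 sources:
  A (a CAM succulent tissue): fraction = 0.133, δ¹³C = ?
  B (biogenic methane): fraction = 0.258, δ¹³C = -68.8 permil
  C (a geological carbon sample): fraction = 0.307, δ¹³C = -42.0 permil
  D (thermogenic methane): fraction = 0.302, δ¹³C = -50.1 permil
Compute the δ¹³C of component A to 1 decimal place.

Isotope mass balance: δ_bulk = Σ fᵢ·δᵢ.
-48.4 = 0.133×δ_A + 0.258×(-68.8) + 0.307×(-42.0) + 0.302×(-50.1)
0.133·δ_A = -48.4 − (-45.775) = -2.625
δ_A = -2.625 / 0.133 = -19.74 permil

-19.7 permil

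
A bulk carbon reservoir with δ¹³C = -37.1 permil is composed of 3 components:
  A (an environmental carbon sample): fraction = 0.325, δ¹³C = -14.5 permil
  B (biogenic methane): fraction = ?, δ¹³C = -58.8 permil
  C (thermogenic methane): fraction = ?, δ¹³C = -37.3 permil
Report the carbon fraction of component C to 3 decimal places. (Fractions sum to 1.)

Let f_C and f_B be the unknown fractions; fractions sum to 1 so f_C + f_B = 0.675.
Mass balance: Σ fᵢ·δᵢ = δ_bulk ⇒ f_C·(-37.3) + f_B·(-58.8) = -37.1 − (-4.713) = -32.388
Substitute f_B = 0.675 − f_C:
f_C·(-37.3 − -58.8) = -32.388 − 0.675×(-58.8) = 7.302
f_C = 7.302 / 21.5 = 0.3397

0.340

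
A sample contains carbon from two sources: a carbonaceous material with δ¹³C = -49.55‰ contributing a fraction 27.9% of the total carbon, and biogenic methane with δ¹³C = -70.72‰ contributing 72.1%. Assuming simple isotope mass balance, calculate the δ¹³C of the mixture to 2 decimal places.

δ_mix = f_A·δ_A + f_B·δ_B
δ_mix = 0.279 × (-49.55) + 0.721 × (-70.72)
δ_mix = -13.824 + -50.989 = -64.814‰

-64.81‰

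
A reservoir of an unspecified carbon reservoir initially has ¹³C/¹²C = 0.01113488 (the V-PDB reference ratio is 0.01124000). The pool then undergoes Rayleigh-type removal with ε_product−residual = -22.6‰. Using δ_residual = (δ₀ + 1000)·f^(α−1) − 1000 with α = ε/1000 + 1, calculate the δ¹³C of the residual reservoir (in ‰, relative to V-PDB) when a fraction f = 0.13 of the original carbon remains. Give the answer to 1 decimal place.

δ₀ = (0.01113488/0.01124000 − 1)×1000 = (0.990648 − 1)×1000 = -9.352‰
α − 1 = ε/1000 = -0.0226
f^(α−1) = 0.13^(-0.0226) = 1.047189
δ_res = (-9.352 + 1000) × 1.047189 − 1000 = 1037.395 − 1000 = 37.39‰

37.4‰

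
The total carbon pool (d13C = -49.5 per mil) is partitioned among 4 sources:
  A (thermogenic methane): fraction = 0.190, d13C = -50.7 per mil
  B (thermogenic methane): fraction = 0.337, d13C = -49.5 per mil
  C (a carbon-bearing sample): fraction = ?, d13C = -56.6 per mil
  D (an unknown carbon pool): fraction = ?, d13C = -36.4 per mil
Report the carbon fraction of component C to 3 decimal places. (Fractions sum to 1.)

0.295

Let f_C and f_D be the unknown fractions; fractions sum to 1 so f_C + f_D = 0.473.
Mass balance: Σ fᵢ·δᵢ = δ_bulk ⇒ f_C·(-56.6) + f_D·(-36.4) = -49.5 − (-26.315) = -23.185
Substitute f_D = 0.473 − f_C:
f_C·(-56.6 − -36.4) = -23.185 − 0.473×(-36.4) = -5.968
f_C = -5.968 / -20.2 = 0.2955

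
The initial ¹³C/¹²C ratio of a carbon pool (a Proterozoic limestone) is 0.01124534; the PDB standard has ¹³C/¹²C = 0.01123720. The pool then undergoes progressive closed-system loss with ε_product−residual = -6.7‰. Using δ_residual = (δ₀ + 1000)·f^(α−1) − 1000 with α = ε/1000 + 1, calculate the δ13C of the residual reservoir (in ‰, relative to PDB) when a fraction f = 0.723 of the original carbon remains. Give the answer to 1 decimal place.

2.9‰

δ₀ = (0.01124534/0.01123720 − 1)×1000 = (1.000724 − 1)×1000 = 0.724‰
α − 1 = ε/1000 = -0.0067
f^(α−1) = 0.723^(-0.0067) = 1.002175
δ_res = (0.724 + 1000) × 1.002175 − 1000 = 1002.901 − 1000 = 2.90‰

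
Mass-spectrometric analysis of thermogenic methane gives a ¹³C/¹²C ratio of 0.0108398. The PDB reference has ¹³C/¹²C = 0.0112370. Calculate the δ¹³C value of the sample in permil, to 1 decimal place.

δ¹³C = (R_sample / R_standard − 1) × 1000
R_sample / R_standard = 0.0108398 / 0.0112370 = 0.964652
δ¹³C = (0.964652 − 1) × 1000 = -35.35 permil

-35.3 permil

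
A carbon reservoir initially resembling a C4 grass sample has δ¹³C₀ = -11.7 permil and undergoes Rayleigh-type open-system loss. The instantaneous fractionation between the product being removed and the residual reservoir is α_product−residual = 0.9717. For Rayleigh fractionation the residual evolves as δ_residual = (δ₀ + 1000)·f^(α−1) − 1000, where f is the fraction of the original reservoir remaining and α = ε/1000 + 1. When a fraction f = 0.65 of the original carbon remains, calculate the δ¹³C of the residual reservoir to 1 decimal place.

Rayleigh residual: δ_res = (δ₀ + 1000)·f^(α−1) − 1000
α − 1 = -0.02830
f^(α−1) = 0.65^(-0.02830) = 1.012266
δ_res = (-11.7 + 1000) × 1.012266 − 1000 = 1000.422 − 1000 = 0.42 permil

0.4 permil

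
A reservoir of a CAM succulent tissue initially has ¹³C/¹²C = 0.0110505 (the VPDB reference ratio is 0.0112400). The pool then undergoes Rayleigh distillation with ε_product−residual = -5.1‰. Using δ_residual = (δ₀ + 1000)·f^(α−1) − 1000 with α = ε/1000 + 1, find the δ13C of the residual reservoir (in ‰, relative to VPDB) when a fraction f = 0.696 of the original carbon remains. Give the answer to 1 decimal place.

δ₀ = (0.0110505/0.0112400 − 1)×1000 = (0.983141 − 1)×1000 = -16.859‰
α − 1 = ε/1000 = -0.0051
f^(α−1) = 0.696^(-0.0051) = 1.001850
δ_res = (-16.859 + 1000) × 1.001850 − 1000 = 984.959 − 1000 = -15.04‰

-15.0‰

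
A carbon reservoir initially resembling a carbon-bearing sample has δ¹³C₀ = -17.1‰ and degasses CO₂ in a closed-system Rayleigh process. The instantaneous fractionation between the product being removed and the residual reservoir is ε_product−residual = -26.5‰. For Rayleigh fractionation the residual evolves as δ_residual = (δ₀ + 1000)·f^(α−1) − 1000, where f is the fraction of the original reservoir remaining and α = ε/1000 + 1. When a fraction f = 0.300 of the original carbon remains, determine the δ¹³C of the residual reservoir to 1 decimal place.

14.8‰

Rayleigh residual: δ_res = (δ₀ + 1000)·f^(α−1) − 1000
α = ε/1000 + 1 = 0.97350, so α − 1 = -0.02650
f^(α−1) = 0.300^(-0.02650) = 1.032420
δ_res = (-17.1 + 1000) × 1.032420 − 1000 = 1014.765 − 1000 = 14.77‰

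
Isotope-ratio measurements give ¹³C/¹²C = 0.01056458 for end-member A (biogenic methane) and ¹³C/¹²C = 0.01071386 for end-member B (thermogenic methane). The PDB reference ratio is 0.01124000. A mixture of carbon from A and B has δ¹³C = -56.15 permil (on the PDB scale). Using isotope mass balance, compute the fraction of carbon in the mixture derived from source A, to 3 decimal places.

δ_A = (0.01056458/0.01124000 − 1)×1000 = (0.939909 − 1)×1000 = -60.091 permil
δ_B = (0.01071386/0.01124000 − 1)×1000 = (0.953190 − 1)×1000 = -46.810 permil
f_A = (δ_mix − δ_B)/(δ_A − δ_B) = (-56.15 − (-46.810))/(-60.091 − (-46.810))
f_A = -9.340 / -13.281 = 0.7033

0.703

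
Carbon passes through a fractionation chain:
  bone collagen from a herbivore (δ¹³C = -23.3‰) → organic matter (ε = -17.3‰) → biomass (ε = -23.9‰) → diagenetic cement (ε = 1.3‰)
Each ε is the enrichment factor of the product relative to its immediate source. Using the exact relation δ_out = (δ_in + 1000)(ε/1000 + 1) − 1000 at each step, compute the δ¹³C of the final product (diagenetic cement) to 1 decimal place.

-61.9‰

step 1: δ = (-23.30 + 1000)·(-17.3/1000 + 1) − 1000 = -40.20‰
step 2: δ = (-40.20 + 1000)·(-23.9/1000 + 1) − 1000 = -63.14‰
step 3: δ = (-63.14 + 1000)·(1.3/1000 + 1) − 1000 = -61.92‰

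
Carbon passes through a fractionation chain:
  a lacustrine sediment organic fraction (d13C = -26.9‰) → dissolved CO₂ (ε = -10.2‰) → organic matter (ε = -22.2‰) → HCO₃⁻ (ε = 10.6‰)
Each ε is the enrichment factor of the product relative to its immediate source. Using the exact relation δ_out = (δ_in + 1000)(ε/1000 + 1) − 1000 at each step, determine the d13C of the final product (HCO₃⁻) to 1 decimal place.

-48.2‰

step 1: δ = (-26.90 + 1000)·(-10.2/1000 + 1) − 1000 = -36.83‰
step 2: δ = (-36.83 + 1000)·(-22.2/1000 + 1) − 1000 = -58.21‰
step 3: δ = (-58.21 + 1000)·(10.6/1000 + 1) − 1000 = -48.23‰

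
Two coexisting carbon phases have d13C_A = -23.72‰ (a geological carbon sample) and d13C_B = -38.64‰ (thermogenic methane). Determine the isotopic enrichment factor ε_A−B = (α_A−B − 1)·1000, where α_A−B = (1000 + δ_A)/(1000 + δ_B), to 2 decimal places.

15.52‰

α_A−B = (1000 + -23.72) / (1000 + -38.64) = 976.28 / 961.36 = 1.015520
ε_A−B = (1.015520 − 1) × 1000 = 15.520‰
(The approximation ε ≈ δ_A − δ_B would give 14.92‰.)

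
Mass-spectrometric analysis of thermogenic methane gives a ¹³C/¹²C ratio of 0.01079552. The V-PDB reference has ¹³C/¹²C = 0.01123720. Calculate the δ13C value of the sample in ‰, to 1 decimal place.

-39.3‰

δ13C = (R_sample / R_standard − 1) × 1000
R_sample / R_standard = 0.01079552 / 0.01123720 = 0.960695
δ13C = (0.960695 − 1) × 1000 = -39.31‰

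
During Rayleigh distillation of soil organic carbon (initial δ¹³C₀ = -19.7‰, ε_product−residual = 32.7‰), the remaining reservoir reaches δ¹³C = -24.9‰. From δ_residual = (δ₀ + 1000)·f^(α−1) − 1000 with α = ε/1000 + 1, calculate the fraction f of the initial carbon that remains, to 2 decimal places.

α − 1 = ε/1000 = 0.0327
(δ_res + 1000)/(δ₀ + 1000) = (-24.9 + 1000)/(-19.7 + 1000) = 975.1/980.3 = 0.994696
f = 0.994696^(1/0.0327) = exp(ln(0.994696)/0.0327) = exp(-0.00532/0.0327)
f = exp(-0.1626) = 0.8499

0.85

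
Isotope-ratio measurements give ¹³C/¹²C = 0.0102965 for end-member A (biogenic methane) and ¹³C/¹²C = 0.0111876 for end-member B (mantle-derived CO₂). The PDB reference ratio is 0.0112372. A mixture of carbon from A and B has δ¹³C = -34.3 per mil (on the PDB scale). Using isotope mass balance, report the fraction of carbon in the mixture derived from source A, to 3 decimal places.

0.377

δ_A = (0.0102965/0.0112372 − 1)×1000 = (0.916287 − 1)×1000 = -83.713 per mil
δ_B = (0.0111876/0.0112372 − 1)×1000 = (0.995586 − 1)×1000 = -4.414 per mil
f_A = (δ_mix − δ_B)/(δ_A − δ_B) = (-34.3 − (-4.414))/(-83.713 − (-4.414))
f_A = -29.886 / -79.299 = 0.3769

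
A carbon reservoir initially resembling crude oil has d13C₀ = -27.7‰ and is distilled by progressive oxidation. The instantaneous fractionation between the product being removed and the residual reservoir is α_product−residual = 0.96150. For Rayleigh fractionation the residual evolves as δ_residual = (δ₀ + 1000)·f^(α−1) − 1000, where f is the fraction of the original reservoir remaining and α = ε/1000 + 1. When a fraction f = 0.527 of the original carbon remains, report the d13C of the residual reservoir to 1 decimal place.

-3.4‰

Rayleigh residual: δ_res = (δ₀ + 1000)·f^(α−1) − 1000
α − 1 = -0.03850
f^(α−1) = 0.527^(-0.03850) = 1.024968
δ_res = (-27.7 + 1000) × 1.024968 − 1000 = 996.576 − 1000 = -3.42‰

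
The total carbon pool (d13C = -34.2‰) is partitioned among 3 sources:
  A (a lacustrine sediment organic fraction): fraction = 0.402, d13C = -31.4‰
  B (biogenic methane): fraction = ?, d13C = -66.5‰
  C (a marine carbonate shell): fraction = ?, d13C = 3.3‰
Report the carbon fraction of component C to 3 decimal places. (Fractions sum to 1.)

0.261

Let f_C and f_B be the unknown fractions; fractions sum to 1 so f_C + f_B = 0.598.
Mass balance: Σ fᵢ·δᵢ = δ_bulk ⇒ f_C·(3.3) + f_B·(-66.5) = -34.2 − (-12.623) = -21.577
Substitute f_B = 0.598 − f_C:
f_C·(3.3 − -66.5) = -21.577 − 0.598×(-66.5) = 18.190
f_C = 18.190 / 69.8 = 0.2606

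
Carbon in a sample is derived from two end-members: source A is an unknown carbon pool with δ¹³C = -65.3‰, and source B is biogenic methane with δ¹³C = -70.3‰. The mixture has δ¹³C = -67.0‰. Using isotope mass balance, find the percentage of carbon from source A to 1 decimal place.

66.0%

δ_mix = f_A·δ_A + (1 − f_A)·δ_B  ⇒  f_A = (δ_mix − δ_B)/(δ_A − δ_B)
f_A = (-67.0 − (-70.3)) / (-65.3 − (-70.3))
f_A = 3.3 / 5.0 = 0.6600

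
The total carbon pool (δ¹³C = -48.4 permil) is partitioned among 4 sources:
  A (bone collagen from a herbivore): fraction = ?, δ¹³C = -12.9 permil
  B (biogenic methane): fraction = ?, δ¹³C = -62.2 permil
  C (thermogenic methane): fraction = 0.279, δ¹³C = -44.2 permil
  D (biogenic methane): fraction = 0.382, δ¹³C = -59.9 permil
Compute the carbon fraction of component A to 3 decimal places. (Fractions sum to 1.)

0.160

Let f_A and f_B be the unknown fractions; fractions sum to 1 so f_A + f_B = 0.339.
Mass balance: Σ fᵢ·δᵢ = δ_bulk ⇒ f_A·(-12.9) + f_B·(-62.2) = -48.4 − (-35.214) = -13.186
Substitute f_B = 0.339 − f_A:
f_A·(-12.9 − -62.2) = -13.186 − 0.339×(-62.2) = 7.899
f_A = 7.899 / 49.3 = 0.1602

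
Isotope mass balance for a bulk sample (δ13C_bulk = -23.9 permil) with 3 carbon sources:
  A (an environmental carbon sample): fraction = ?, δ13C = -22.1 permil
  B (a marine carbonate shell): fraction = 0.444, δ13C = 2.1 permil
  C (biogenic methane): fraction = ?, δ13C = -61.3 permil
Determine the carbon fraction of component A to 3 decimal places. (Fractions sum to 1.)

Let f_A and f_C be the unknown fractions; fractions sum to 1 so f_A + f_C = 0.556.
Mass balance: Σ fᵢ·δᵢ = δ_bulk ⇒ f_A·(-22.1) + f_C·(-61.3) = -23.9 − (0.932) = -24.832
Substitute f_C = 0.556 − f_A:
f_A·(-22.1 − -61.3) = -24.832 − 0.556×(-61.3) = 9.250
f_A = 9.250 / 39.2 = 0.2360

0.236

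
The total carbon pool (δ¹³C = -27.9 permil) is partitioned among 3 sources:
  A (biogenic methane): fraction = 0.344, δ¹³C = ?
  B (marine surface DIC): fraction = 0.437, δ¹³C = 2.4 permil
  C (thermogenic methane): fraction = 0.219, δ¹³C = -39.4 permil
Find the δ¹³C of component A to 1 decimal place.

Isotope mass balance: δ_bulk = Σ fᵢ·δᵢ.
-27.9 = 0.344×δ_A + 0.437×(2.4) + 0.219×(-39.4)
0.344·δ_A = -27.9 − (-7.580) = -20.320
δ_A = -20.320 / 0.344 = -59.07 permil

-59.1 permil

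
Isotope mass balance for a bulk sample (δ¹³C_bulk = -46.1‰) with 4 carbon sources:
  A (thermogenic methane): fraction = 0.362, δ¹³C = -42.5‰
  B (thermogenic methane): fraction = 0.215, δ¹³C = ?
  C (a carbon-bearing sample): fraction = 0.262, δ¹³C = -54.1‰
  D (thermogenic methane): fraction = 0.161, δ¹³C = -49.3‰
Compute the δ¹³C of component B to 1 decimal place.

Isotope mass balance: δ_bulk = Σ fᵢ·δᵢ.
-46.1 = 0.362×(-42.5) + 0.215×δ_B + 0.262×(-54.1) + 0.161×(-49.3)
0.215·δ_B = -46.1 − (-37.496) = -8.604
δ_B = -8.604 / 0.215 = -40.02‰

-40.0‰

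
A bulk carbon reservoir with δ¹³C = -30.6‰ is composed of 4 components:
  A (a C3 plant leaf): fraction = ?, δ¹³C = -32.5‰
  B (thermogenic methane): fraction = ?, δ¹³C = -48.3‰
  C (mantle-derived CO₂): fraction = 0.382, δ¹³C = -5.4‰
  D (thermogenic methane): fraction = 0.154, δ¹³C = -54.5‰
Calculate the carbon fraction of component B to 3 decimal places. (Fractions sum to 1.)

0.321

Let f_B and f_A be the unknown fractions; fractions sum to 1 so f_B + f_A = 0.464.
Mass balance: Σ fᵢ·δᵢ = δ_bulk ⇒ f_B·(-48.3) + f_A·(-32.5) = -30.6 − (-10.456) = -20.144
Substitute f_A = 0.464 − f_B:
f_B·(-48.3 − -32.5) = -20.144 − 0.464×(-32.5) = -5.064
f_B = -5.064 / -15.8 = 0.3205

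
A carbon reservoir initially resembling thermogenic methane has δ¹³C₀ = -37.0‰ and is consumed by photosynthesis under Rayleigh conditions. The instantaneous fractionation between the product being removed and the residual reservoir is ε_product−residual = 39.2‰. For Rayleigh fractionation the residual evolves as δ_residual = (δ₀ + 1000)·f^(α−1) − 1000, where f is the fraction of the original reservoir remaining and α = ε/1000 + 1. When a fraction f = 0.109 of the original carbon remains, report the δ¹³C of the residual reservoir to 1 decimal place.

-117.1‰

Rayleigh residual: δ_res = (δ₀ + 1000)·f^(α−1) − 1000
α = ε/1000 + 1 = 1.03920, so α − 1 = 0.03920
f^(α−1) = 0.109^(0.03920) = 0.916784
δ_res = (-37.0 + 1000) × 0.916784 − 1000 = 882.863 − 1000 = -117.14‰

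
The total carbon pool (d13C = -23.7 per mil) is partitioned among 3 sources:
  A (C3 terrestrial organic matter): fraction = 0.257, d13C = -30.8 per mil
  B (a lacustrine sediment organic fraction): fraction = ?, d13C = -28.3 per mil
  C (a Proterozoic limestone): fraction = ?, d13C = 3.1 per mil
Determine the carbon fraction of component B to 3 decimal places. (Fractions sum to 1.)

0.576

Let f_B and f_C be the unknown fractions; fractions sum to 1 so f_B + f_C = 0.743.
Mass balance: Σ fᵢ·δᵢ = δ_bulk ⇒ f_B·(-28.3) + f_C·(3.1) = -23.7 − (-7.916) = -15.784
Substitute f_C = 0.743 − f_B:
f_B·(-28.3 − 3.1) = -15.784 − 0.743×(3.1) = -18.088
f_B = -18.088 / -31.4 = 0.5760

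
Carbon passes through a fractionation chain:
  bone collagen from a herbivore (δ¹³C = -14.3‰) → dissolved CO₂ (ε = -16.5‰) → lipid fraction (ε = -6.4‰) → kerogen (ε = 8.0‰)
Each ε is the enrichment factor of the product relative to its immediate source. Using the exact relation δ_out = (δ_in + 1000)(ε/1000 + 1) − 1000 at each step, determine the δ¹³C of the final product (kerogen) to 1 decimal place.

step 1: δ = (-14.30 + 1000)·(-16.5/1000 + 1) − 1000 = -30.56‰
step 2: δ = (-30.56 + 1000)·(-6.4/1000 + 1) − 1000 = -36.77‰
step 3: δ = (-36.77 + 1000)·(8.0/1000 + 1) − 1000 = -29.06‰

-29.1‰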